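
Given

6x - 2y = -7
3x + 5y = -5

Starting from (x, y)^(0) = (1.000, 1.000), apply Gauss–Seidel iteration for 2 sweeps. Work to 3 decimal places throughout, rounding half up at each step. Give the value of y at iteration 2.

Iteration 1:
  x = (-7 - (-2)·1.000) / (6) = -0.833
  y = (-5 - (3)·-0.833) / (5) = -0.500
Iteration 2:
  x = (-7 - (-2)·-0.500) / (6) = -1.333
  y = (-5 - (3)·-1.333) / (5) = -0.200

-0.200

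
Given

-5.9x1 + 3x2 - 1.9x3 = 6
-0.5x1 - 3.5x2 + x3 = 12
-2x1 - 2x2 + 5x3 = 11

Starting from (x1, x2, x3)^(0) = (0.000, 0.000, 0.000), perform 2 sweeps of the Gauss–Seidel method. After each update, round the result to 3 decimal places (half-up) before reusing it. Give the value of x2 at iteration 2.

-2.886

Iteration 1:
  x1 = (6 - (3)·0.000 - (-1.9)·0.000) / (-5.9) = -1.017
  x2 = (12 - (-0.5)·-1.017 - (1)·0.000) / (-3.5) = -3.283
  x3 = (11 - (-2)·-1.017 - (-2)·-3.283) / (5) = 0.480
Iteration 2:
  x1 = (6 - (3)·-3.283 - (-1.9)·0.480) / (-5.9) = -2.841
  x2 = (12 - (-0.5)·-2.841 - (1)·0.480) / (-3.5) = -2.886
  x3 = (11 - (-2)·-2.841 - (-2)·-2.886) / (5) = -0.091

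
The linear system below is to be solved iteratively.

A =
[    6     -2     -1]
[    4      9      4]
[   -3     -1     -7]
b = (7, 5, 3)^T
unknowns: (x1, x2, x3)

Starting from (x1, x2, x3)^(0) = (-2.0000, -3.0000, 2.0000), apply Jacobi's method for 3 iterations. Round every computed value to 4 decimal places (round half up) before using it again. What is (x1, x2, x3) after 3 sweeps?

(1.0304, 0.2122, -1.0624)

Iteration 1:
  x1 = (7 - (-2)·-3.0000 - (-1)·2.0000) / (6) = 0.5000
  x2 = (5 - (4)·-2.0000 - (4)·2.0000) / (9) = 0.5556
  x3 = (3 - (-3)·-2.0000 - (-1)·-3.0000) / (-7) = 0.8571
Iteration 2:
  x1 = (7 - (-2)·0.5556 - (-1)·0.8571) / (6) = 1.4947
  x2 = (5 - (4)·0.5000 - (4)·0.8571) / (9) = -0.0476
  x3 = (3 - (-3)·0.5000 - (-1)·0.5556) / (-7) = -0.7222
Iteration 3:
  x1 = (7 - (-2)·-0.0476 - (-1)·-0.7222) / (6) = 1.0304
  x2 = (5 - (4)·1.4947 - (4)·-0.7222) / (9) = 0.2122
  x3 = (3 - (-3)·1.4947 - (-1)·-0.0476) / (-7) = -1.0624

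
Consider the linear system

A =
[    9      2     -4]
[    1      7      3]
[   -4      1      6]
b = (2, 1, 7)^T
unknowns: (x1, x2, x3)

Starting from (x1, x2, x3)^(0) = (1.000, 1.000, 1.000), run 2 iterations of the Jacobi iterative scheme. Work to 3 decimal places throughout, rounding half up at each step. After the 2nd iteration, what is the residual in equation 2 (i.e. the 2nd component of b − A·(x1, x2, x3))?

-0.215

Iteration 1:
  x1 = (2 - (2)·1.000 - (-4)·1.000) / (9) = 0.444
  x2 = (1 - (1)·1.000 - (3)·1.000) / (7) = -0.429
  x3 = (7 - (-4)·1.000 - (1)·1.000) / (6) = 1.667
Iteration 2:
  x1 = (2 - (2)·-0.429 - (-4)·1.667) / (9) = 1.058
  x2 = (1 - (1)·0.444 - (3)·1.667) / (7) = -0.635
  x3 = (7 - (-4)·0.444 - (1)·-0.429) / (6) = 1.534
Residual b − A·x = (-0.116, -0.215, 2.663)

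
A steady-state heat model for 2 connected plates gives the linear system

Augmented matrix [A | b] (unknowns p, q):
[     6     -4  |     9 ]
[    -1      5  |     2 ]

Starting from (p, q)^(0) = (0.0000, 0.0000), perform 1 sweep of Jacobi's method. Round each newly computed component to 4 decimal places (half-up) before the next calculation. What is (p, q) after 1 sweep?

Iteration 1:
  p = (9 - (-4)·0.0000) / (6) = 1.5000
  q = (2 - (-1)·0.0000) / (5) = 0.4000

(1.5000, 0.4000)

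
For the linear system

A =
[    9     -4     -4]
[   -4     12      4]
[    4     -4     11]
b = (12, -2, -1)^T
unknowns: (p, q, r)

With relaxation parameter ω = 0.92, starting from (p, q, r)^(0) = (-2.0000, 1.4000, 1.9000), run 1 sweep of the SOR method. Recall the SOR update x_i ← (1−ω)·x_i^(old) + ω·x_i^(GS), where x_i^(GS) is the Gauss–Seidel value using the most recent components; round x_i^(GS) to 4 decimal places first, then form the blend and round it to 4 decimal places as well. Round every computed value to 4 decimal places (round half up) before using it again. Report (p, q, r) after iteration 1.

Iteration 1:
  p: GS value = (12 - (-4)·1.4000 - (-4)·1.9000) / (9) = 2.8000;  p ← (1−ω)·-2.0000 + ω·2.8000 = 2.4160
  q: GS value = (-2 - (-4)·2.4160 - (4)·1.9000) / (12) = 0.0053;  q ← (1−ω)·1.4000 + ω·0.0053 = 0.1169
  r: GS value = (-1 - (4)·2.4160 - (-4)·0.1169) / (11) = -0.9269;  r ← (1−ω)·1.9000 + ω·-0.9269 = -0.7007

(2.4160, 0.1169, -0.7007)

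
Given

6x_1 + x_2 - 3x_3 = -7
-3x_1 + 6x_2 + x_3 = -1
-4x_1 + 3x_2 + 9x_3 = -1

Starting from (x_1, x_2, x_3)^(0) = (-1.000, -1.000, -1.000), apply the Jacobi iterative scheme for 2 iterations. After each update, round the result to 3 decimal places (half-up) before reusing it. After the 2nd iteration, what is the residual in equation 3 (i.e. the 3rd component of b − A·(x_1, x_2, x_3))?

Iteration 1:
  x_1 = (-7 - (1)·-1.000 - (-3)·-1.000) / (6) = -1.500
  x_2 = (-1 - (-3)·-1.000 - (1)·-1.000) / (6) = -0.500
  x_3 = (-1 - (-4)·-1.000 - (3)·-1.000) / (9) = -0.222
Iteration 2:
  x_1 = (-7 - (1)·-0.500 - (-3)·-0.222) / (6) = -1.194
  x_2 = (-1 - (-3)·-1.500 - (1)·-0.222) / (6) = -0.880
  x_3 = (-1 - (-4)·-1.500 - (3)·-0.500) / (9) = -0.611
Residual b − A·x = (-0.789, 1.309, 2.363)

2.363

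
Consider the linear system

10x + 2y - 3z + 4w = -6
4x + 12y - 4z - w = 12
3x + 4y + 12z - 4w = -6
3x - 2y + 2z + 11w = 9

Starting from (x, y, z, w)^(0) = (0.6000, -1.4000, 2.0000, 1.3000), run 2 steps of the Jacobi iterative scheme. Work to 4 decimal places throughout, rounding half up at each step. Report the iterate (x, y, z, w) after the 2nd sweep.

Iteration 1:
  x = (-6 - (2)·-1.4000 - (-3)·2.0000 - (4)·1.3000) / (10) = -0.2400
  y = (12 - (4)·0.6000 - (-4)·2.0000 - (-1)·1.3000) / (12) = 1.5750
  z = (-6 - (3)·0.6000 - (4)·-1.4000 - (-4)·1.3000) / (12) = 0.2500
  w = (9 - (3)·0.6000 - (-2)·-1.4000 - (2)·2.0000) / (11) = 0.0364
Iteration 2:
  x = (-6 - (2)·1.5750 - (-3)·0.2500 - (4)·0.0364) / (10) = -0.8546
  y = (12 - (4)·-0.2400 - (-4)·0.2500 - (-1)·0.0364) / (12) = 1.1664
  z = (-6 - (3)·-0.2400 - (4)·1.5750 - (-4)·0.0364) / (12) = -0.9529
  w = (9 - (3)·-0.2400 - (-2)·1.5750 - (2)·0.2500) / (11) = 1.1245

(-0.8546, 1.1664, -0.9529, 1.1245)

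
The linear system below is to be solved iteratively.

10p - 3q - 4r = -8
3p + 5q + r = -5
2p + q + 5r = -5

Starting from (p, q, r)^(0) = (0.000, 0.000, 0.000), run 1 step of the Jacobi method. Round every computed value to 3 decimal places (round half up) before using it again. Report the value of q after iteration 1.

Iteration 1:
  p = (-8 - (-3)·0.000 - (-4)·0.000) / (10) = -0.800
  q = (-5 - (3)·0.000 - (1)·0.000) / (5) = -1.000
  r = (-5 - (2)·0.000 - (1)·0.000) / (5) = -1.000

-1.000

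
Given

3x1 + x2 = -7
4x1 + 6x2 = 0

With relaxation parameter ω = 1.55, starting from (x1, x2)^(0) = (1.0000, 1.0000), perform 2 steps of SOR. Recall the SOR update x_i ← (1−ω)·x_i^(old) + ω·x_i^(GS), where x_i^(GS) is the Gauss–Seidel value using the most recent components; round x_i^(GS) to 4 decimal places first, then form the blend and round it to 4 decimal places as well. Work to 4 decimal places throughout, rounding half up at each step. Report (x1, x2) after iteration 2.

Iteration 1:
  x1: GS value = (-7 - (1)·1.0000) / (3) = -2.6667;  x1 ← (1−ω)·1.0000 + ω·-2.6667 = -4.6834
  x2: GS value = (0 - (4)·-4.6834) / (6) = 3.1223;  x2 ← (1−ω)·1.0000 + ω·3.1223 = 4.2896
Iteration 2:
  x1: GS value = (-7 - (1)·4.2896) / (3) = -3.7632;  x1 ← (1−ω)·-4.6834 + ω·-3.7632 = -3.2571
  x2: GS value = (0 - (4)·-3.2571) / (6) = 2.1714;  x2 ← (1−ω)·4.2896 + ω·2.1714 = 1.0064

(-3.2571, 1.0064)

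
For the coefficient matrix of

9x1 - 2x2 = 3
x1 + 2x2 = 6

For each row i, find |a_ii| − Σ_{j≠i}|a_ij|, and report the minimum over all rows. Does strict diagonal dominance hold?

1

row 1: |9| − (2) = 7
row 2: |2| − (1) = 1
minimum over rows = 1 → strictly diagonally dominant (convergence guaranteed)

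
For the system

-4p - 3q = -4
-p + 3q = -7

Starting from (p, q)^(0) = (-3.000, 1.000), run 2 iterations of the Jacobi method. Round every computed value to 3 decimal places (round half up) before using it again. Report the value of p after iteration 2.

3.500

Iteration 1:
  p = (-4 - (-3)·1.000) / (-4) = 0.250
  q = (-7 - (-1)·-3.000) / (3) = -3.333
Iteration 2:
  p = (-4 - (-3)·-3.333) / (-4) = 3.500
  q = (-7 - (-1)·0.250) / (3) = -2.250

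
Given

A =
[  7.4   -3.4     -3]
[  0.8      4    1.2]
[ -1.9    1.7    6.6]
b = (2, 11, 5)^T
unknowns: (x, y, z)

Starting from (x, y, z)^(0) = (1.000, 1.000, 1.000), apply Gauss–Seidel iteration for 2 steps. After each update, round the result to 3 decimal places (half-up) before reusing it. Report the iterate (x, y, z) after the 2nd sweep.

(1.499, 2.297, 0.597)

Iteration 1:
  x = (2 - (-3.4)·1.000 - (-3)·1.000) / (7.4) = 1.135
  y = (11 - (0.8)·1.135 - (1.2)·1.000) / (4) = 2.223
  z = (5 - (-1.9)·1.135 - (1.7)·2.223) / (6.6) = 0.512
Iteration 2:
  x = (2 - (-3.4)·2.223 - (-3)·0.512) / (7.4) = 1.499
  y = (11 - (0.8)·1.499 - (1.2)·0.512) / (4) = 2.297
  z = (5 - (-1.9)·1.499 - (1.7)·2.297) / (6.6) = 0.597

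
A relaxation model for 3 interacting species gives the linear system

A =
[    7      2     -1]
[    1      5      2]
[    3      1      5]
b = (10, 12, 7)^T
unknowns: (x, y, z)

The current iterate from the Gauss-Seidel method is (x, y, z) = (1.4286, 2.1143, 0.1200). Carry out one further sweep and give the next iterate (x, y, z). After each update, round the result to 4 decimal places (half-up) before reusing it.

One sweep:
  x = (10 - (2)·2.1143 - (-1)·0.1200) / (7) = 0.8416
  y = (12 - (1)·0.8416 - (2)·0.1200) / (5) = 2.1837
  z = (7 - (3)·0.8416 - (1)·2.1837) / (5) = 0.4583

(0.8416, 2.1837, 0.4583)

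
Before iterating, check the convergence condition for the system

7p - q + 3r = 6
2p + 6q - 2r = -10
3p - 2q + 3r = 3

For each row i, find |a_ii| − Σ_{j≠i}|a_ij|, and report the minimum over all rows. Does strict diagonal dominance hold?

-2

row 1: |7| − (1+3) = 3
row 2: |6| − (2+2) = 2
row 3: |3| − (3+2) = -2
minimum over rows = -2 → not strictly diagonally dominant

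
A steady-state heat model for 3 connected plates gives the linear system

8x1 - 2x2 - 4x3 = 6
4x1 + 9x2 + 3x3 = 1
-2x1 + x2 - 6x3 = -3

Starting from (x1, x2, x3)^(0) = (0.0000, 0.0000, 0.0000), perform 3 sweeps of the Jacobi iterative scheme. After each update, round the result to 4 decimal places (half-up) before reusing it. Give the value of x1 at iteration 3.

Iteration 1:
  x1 = (6 - (-2)·0.0000 - (-4)·0.0000) / (8) = 0.7500
  x2 = (1 - (4)·0.0000 - (3)·0.0000) / (9) = 0.1111
  x3 = (-3 - (-2)·0.0000 - (1)·0.0000) / (-6) = 0.5000
Iteration 2:
  x1 = (6 - (-2)·0.1111 - (-4)·0.5000) / (8) = 1.0278
  x2 = (1 - (4)·0.7500 - (3)·0.5000) / (9) = -0.3889
  x3 = (-3 - (-2)·0.7500 - (1)·0.1111) / (-6) = 0.2685
Iteration 3:
  x1 = (6 - (-2)·-0.3889 - (-4)·0.2685) / (8) = 0.7870
  x2 = (1 - (4)·1.0278 - (3)·0.2685) / (9) = -0.4352
  x3 = (-3 - (-2)·1.0278 - (1)·-0.3889) / (-6) = 0.0926

0.7870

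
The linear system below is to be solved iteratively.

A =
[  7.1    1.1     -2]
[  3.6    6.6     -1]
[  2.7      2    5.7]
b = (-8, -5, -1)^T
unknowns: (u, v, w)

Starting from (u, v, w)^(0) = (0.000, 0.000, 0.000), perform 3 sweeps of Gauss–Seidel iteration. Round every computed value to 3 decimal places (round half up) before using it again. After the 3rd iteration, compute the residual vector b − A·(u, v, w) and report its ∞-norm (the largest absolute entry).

Iteration 1:
  u = (-8 - (1.1)·0.000 - (-2)·0.000) / (7.1) = -1.127
  v = (-5 - (3.6)·-1.127 - (-1)·0.000) / (6.6) = -0.143
  w = (-1 - (2.7)·-1.127 - (2)·-0.143) / (5.7) = 0.409
Iteration 2:
  u = (-8 - (1.1)·-0.143 - (-2)·0.409) / (7.1) = -0.989
  v = (-5 - (3.6)·-0.989 - (-1)·0.409) / (6.6) = -0.156
  w = (-1 - (2.7)·-0.989 - (2)·-0.156) / (5.7) = 0.348
Iteration 3:
  u = (-8 - (1.1)·-0.156 - (-2)·0.348) / (7.1) = -1.005
  v = (-5 - (3.6)·-1.005 - (-1)·0.348) / (6.6) = -0.157
  w = (-1 - (2.7)·-1.005 - (2)·-0.157) / (5.7) = 0.356
Residual b − A·x = (0.020, 0.010, -0.002); ∞-norm = 0.020

0.020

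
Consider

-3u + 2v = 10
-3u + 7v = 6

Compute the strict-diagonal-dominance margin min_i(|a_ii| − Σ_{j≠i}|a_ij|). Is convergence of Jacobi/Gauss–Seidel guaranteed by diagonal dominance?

row 1: |-3| − (2) = 1
row 2: |7| − (3) = 4
minimum over rows = 1 → strictly diagonally dominant (convergence guaranteed)

1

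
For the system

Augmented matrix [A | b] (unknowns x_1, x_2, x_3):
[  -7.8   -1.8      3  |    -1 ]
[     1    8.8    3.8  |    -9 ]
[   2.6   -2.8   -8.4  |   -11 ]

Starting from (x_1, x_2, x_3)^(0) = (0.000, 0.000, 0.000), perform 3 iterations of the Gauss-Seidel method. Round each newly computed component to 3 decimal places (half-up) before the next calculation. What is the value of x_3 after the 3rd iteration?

2.469

Iteration 1:
  x_1 = (-1 - (-1.8)·0.000 - (3)·0.000) / (-7.8) = 0.128
  x_2 = (-9 - (1)·0.128 - (3.8)·0.000) / (8.8) = -1.037
  x_3 = (-11 - (2.6)·0.128 - (-2.8)·-1.037) / (-8.4) = 1.695
Iteration 2:
  x_1 = (-1 - (-1.8)·-1.037 - (3)·1.695) / (-7.8) = 1.019
  x_2 = (-9 - (1)·1.019 - (3.8)·1.695) / (8.8) = -1.870
  x_3 = (-11 - (2.6)·1.019 - (-2.8)·-1.870) / (-8.4) = 2.248
Iteration 3:
  x_1 = (-1 - (-1.8)·-1.870 - (3)·2.248) / (-7.8) = 1.424
  x_2 = (-9 - (1)·1.424 - (3.8)·2.248) / (8.8) = -2.155
  x_3 = (-11 - (2.6)·1.424 - (-2.8)·-2.155) / (-8.4) = 2.469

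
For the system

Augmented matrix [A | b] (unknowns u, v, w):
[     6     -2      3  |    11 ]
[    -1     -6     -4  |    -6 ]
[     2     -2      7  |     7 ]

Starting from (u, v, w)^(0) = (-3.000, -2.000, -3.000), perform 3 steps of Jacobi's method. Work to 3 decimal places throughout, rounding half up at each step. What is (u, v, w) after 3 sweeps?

(1.114, -0.218, 0.240)

Iteration 1:
  u = (11 - (-2)·-2.000 - (3)·-3.000) / (6) = 2.667
  v = (-6 - (-1)·-3.000 - (-4)·-3.000) / (-6) = 3.500
  w = (7 - (2)·-3.000 - (-2)·-2.000) / (7) = 1.286
Iteration 2:
  u = (11 - (-2)·3.500 - (3)·1.286) / (6) = 2.357
  v = (-6 - (-1)·2.667 - (-4)·1.286) / (-6) = -0.302
  w = (7 - (2)·2.667 - (-2)·3.500) / (7) = 1.238
Iteration 3:
  u = (11 - (-2)·-0.302 - (3)·1.238) / (6) = 1.114
  v = (-6 - (-1)·2.357 - (-4)·1.238) / (-6) = -0.218
  w = (7 - (2)·2.357 - (-2)·-0.302) / (7) = 0.240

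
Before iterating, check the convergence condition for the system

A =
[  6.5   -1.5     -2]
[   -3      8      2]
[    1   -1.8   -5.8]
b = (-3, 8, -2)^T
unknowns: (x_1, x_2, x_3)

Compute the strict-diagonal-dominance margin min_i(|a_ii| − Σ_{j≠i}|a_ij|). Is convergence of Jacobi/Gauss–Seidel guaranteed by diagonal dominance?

3

row 1: |6.5| − (1.5+2) = 3
row 2: |8| − (3+2) = 3
row 3: |-5.8| − (1+1.8) = 3
minimum over rows = 3 → strictly diagonally dominant (convergence guaranteed)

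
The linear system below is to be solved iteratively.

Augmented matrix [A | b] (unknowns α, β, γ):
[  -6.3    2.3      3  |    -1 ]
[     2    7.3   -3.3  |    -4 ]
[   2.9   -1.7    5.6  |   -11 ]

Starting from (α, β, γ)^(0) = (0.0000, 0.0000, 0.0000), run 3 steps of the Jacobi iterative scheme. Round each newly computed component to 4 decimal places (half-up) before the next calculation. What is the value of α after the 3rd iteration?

Iteration 1:
  α = (-1 - (2.3)·0.0000 - (3)·0.0000) / (-6.3) = 0.1587
  β = (-4 - (2)·0.0000 - (-3.3)·0.0000) / (7.3) = -0.5479
  γ = (-11 - (2.9)·0.0000 - (-1.7)·0.0000) / (5.6) = -1.9643
Iteration 2:
  α = (-1 - (2.3)·-0.5479 - (3)·-1.9643) / (-6.3) = -0.9767
  β = (-4 - (2)·0.1587 - (-3.3)·-1.9643) / (7.3) = -1.4794
  γ = (-11 - (2.9)·0.1587 - (-1.7)·-0.5479) / (5.6) = -2.2128
Iteration 3:
  α = (-1 - (2.3)·-1.4794 - (3)·-2.2128) / (-6.3) = -1.4351
  β = (-4 - (2)·-0.9767 - (-3.3)·-2.2128) / (7.3) = -1.2807
  γ = (-11 - (2.9)·-0.9767 - (-1.7)·-1.4794) / (5.6) = -1.9076

-1.4351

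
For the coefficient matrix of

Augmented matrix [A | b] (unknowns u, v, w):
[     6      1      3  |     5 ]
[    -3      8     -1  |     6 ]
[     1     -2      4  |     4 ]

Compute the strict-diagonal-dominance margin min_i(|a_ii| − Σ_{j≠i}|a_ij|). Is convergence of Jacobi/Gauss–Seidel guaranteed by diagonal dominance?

1

row 1: |6| − (1+3) = 2
row 2: |8| − (3+1) = 4
row 3: |4| − (1+2) = 1
minimum over rows = 1 → strictly diagonally dominant (convergence guaranteed)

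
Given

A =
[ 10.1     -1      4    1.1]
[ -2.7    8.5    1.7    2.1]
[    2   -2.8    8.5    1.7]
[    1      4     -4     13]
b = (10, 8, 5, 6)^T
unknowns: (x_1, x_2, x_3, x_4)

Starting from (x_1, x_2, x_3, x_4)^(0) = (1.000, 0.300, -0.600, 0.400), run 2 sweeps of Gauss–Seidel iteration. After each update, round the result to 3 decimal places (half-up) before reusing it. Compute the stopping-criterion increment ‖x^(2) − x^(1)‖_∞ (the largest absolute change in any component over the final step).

Iteration 1:
  x_1 = (10 - (-1)·0.300 - (4)·-0.600 - (1.1)·0.400) / (10.1) = 1.214
  x_2 = (8 - (-2.7)·1.214 - (1.7)·-0.600 - (2.1)·0.400) / (8.5) = 1.348
  x_3 = (5 - (2)·1.214 - (-2.8)·1.348 - (1.7)·0.400) / (8.5) = 0.667
  x_4 = (6 - (1)·1.214 - (4)·1.348 - (-4)·0.667) / (13) = 0.159
Iteration 2:
  x_1 = (10 - (-1)·1.348 - (4)·0.667 - (1.1)·0.159) / (10.1) = 0.842
  x_2 = (8 - (-2.7)·0.842 - (1.7)·0.667 - (2.1)·0.159) / (8.5) = 1.036
  x_3 = (5 - (2)·0.842 - (-2.8)·1.036 - (1.7)·0.159) / (8.5) = 0.700
  x_4 = (6 - (1)·0.842 - (4)·1.036 - (-4)·0.700) / (13) = 0.293
Change: (-0.372, -0.312, 0.033, 0.134) → max |·| = 0.372

0.372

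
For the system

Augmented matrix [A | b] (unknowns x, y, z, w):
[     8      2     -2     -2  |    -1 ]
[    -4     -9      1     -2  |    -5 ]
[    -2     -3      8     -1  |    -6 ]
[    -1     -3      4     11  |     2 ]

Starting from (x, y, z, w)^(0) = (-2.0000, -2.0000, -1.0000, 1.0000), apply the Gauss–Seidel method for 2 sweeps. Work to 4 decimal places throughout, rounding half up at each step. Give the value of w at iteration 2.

0.5008

Iteration 1:
  x = (-1 - (2)·-2.0000 - (-2)·-1.0000 - (-2)·1.0000) / (8) = 0.3750
  y = (-5 - (-4)·0.3750 - (1)·-1.0000 - (-2)·1.0000) / (-9) = 0.0556
  z = (-6 - (-2)·0.3750 - (-3)·0.0556 - (-1)·1.0000) / (8) = -0.5104
  w = (2 - (-1)·0.3750 - (-3)·0.0556 - (4)·-0.5104) / (11) = 0.4167
Iteration 2:
  x = (-1 - (2)·0.0556 - (-2)·-0.5104 - (-2)·0.4167) / (8) = -0.1623
  y = (-5 - (-4)·-0.1623 - (1)·-0.5104 - (-2)·0.4167) / (-9) = 0.4784
  z = (-6 - (-2)·-0.1623 - (-3)·0.4784 - (-1)·0.4167) / (8) = -0.5591
  w = (2 - (-1)·-0.1623 - (-3)·0.4784 - (4)·-0.5591) / (11) = 0.5008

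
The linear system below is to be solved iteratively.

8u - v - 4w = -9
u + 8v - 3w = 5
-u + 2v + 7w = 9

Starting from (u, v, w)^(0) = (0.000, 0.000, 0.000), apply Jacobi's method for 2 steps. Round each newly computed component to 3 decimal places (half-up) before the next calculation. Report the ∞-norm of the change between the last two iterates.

0.721

Iteration 1:
  u = (-9 - (-1)·0.000 - (-4)·0.000) / (8) = -1.125
  v = (5 - (1)·0.000 - (-3)·0.000) / (8) = 0.625
  w = (9 - (-1)·0.000 - (2)·0.000) / (7) = 1.286
Iteration 2:
  u = (-9 - (-1)·0.625 - (-4)·1.286) / (8) = -0.404
  v = (5 - (1)·-1.125 - (-3)·1.286) / (8) = 1.248
  w = (9 - (-1)·-1.125 - (2)·0.625) / (7) = 0.946
Change: (0.721, 0.623, -0.340) → max |·| = 0.721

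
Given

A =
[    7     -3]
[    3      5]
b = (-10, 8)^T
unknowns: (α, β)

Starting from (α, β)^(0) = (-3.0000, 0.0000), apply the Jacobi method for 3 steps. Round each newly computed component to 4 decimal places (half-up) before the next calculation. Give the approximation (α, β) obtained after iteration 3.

Iteration 1:
  α = (-10 - (-3)·0.0000) / (7) = -1.4286
  β = (8 - (3)·-3.0000) / (5) = 3.4000
Iteration 2:
  α = (-10 - (-3)·3.4000) / (7) = 0.0286
  β = (8 - (3)·-1.4286) / (5) = 2.4572
Iteration 3:
  α = (-10 - (-3)·2.4572) / (7) = -0.3755
  β = (8 - (3)·0.0286) / (5) = 1.5828

(-0.3755, 1.5828)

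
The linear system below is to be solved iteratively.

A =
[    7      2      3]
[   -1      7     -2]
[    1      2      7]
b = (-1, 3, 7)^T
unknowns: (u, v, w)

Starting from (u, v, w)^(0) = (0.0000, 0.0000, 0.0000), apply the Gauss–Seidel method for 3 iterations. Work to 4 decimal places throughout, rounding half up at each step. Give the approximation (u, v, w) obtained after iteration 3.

(-0.7081, 0.5910, 0.9323)

Iteration 1:
  u = (-1 - (2)·0.0000 - (3)·0.0000) / (7) = -0.1429
  v = (3 - (-1)·-0.1429 - (-2)·0.0000) / (7) = 0.4082
  w = (7 - (1)·-0.1429 - (2)·0.4082) / (7) = 0.9038
Iteration 2:
  u = (-1 - (2)·0.4082 - (3)·0.9038) / (7) = -0.6468
  v = (3 - (-1)·-0.6468 - (-2)·0.9038) / (7) = 0.5944
  w = (7 - (1)·-0.6468 - (2)·0.5944) / (7) = 0.9226
Iteration 3:
  u = (-1 - (2)·0.5944 - (3)·0.9226) / (7) = -0.7081
  v = (3 - (-1)·-0.7081 - (-2)·0.9226) / (7) = 0.5910
  w = (7 - (1)·-0.7081 - (2)·0.5910) / (7) = 0.9323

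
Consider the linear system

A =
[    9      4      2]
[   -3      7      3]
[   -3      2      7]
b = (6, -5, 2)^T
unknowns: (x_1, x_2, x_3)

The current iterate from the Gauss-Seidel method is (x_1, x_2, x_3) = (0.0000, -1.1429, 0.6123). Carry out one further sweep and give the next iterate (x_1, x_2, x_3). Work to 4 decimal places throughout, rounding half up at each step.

One sweep:
  x_1 = (6 - (4)·-1.1429 - (2)·0.6123) / (9) = 1.0386
  x_2 = (-5 - (-3)·1.0386 - (3)·0.6123) / (7) = -0.5316
  x_3 = (2 - (-3)·1.0386 - (2)·-0.5316) / (7) = 0.8827

(1.0386, -0.5316, 0.8827)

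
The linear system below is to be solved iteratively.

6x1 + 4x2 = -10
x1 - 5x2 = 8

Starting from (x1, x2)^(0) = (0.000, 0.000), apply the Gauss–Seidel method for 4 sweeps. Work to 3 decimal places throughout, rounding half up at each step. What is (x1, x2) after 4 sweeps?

Iteration 1:
  x1 = (-10 - (4)·0.000) / (6) = -1.667
  x2 = (8 - (1)·-1.667) / (-5) = -1.933
Iteration 2:
  x1 = (-10 - (4)·-1.933) / (6) = -0.378
  x2 = (8 - (1)·-0.378) / (-5) = -1.676
Iteration 3:
  x1 = (-10 - (4)·-1.676) / (6) = -0.549
  x2 = (8 - (1)·-0.549) / (-5) = -1.710
Iteration 4:
  x1 = (-10 - (4)·-1.710) / (6) = -0.527
  x2 = (8 - (1)·-0.527) / (-5) = -1.705

(-0.527, -1.705)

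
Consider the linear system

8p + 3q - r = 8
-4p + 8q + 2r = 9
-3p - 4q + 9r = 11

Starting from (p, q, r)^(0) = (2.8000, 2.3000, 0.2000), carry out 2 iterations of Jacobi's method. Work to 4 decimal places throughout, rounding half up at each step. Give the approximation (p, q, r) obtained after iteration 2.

Iteration 1:
  p = (8 - (3)·2.3000 - (-1)·0.2000) / (8) = 0.1625
  q = (9 - (-4)·2.8000 - (2)·0.2000) / (8) = 2.4750
  r = (11 - (-3)·2.8000 - (-4)·2.3000) / (9) = 3.1778
Iteration 2:
  p = (8 - (3)·2.4750 - (-1)·3.1778) / (8) = 0.4691
  q = (9 - (-4)·0.1625 - (2)·3.1778) / (8) = 0.4118
  r = (11 - (-3)·0.1625 - (-4)·2.4750) / (9) = 2.3764

(0.4691, 0.4118, 2.3764)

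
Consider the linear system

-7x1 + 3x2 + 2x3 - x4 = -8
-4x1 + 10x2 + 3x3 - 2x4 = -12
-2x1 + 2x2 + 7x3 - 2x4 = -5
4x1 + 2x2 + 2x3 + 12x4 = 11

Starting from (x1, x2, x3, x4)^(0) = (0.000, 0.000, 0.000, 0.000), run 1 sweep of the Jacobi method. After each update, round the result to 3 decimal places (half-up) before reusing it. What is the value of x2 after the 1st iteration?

-1.200

Iteration 1:
  x1 = (-8 - (3)·0.000 - (2)·0.000 - (-1)·0.000) / (-7) = 1.143
  x2 = (-12 - (-4)·0.000 - (3)·0.000 - (-2)·0.000) / (10) = -1.200
  x3 = (-5 - (-2)·0.000 - (2)·0.000 - (-2)·0.000) / (7) = -0.714
  x4 = (11 - (4)·0.000 - (2)·0.000 - (2)·0.000) / (12) = 0.917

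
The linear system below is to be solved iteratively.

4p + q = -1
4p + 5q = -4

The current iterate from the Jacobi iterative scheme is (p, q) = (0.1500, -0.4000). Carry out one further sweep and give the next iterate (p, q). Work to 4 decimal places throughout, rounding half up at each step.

One sweep:
  p = (-1 - (1)·-0.4000) / (4) = -0.1500
  q = (-4 - (4)·0.1500) / (5) = -0.9200

(-0.1500, -0.9200)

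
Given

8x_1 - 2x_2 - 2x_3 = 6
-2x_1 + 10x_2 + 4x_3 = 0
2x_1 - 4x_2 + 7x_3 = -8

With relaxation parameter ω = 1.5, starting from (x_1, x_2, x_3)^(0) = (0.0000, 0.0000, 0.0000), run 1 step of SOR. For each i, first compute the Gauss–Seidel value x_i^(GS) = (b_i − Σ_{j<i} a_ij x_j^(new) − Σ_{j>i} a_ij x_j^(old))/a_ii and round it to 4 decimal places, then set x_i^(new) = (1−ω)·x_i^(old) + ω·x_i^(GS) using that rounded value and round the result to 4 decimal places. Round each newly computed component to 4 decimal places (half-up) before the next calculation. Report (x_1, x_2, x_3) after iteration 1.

(1.1250, 0.3375, -1.9071)

Iteration 1:
  x_1: GS value = (6 - (-2)·0.0000 - (-2)·0.0000) / (8) = 0.7500;  x_1 ← (1−ω)·0.0000 + ω·0.7500 = 1.1250
  x_2: GS value = (0 - (-2)·1.1250 - (4)·0.0000) / (10) = 0.2250;  x_2 ← (1−ω)·0.0000 + ω·0.2250 = 0.3375
  x_3: GS value = (-8 - (2)·1.1250 - (-4)·0.3375) / (7) = -1.2714;  x_3 ← (1−ω)·0.0000 + ω·-1.2714 = -1.9071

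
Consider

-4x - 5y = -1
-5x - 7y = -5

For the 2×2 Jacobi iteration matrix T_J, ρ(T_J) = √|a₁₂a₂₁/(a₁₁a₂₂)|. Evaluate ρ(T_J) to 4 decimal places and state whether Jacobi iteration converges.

0.9449

a₁₂a₂₁/(a₁₁a₂₂) = (-5)·(-5) / ((-4)·(-7)) = 0.892857
ρ = √|0.892857| = √0.892857 = 0.9449
ρ < 1, so Jacobi converges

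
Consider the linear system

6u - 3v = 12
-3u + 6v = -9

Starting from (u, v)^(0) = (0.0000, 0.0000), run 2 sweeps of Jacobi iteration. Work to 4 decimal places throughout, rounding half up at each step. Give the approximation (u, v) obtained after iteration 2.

Iteration 1:
  u = (12 - (-3)·0.0000) / (6) = 2.0000
  v = (-9 - (-3)·0.0000) / (6) = -1.5000
Iteration 2:
  u = (12 - (-3)·-1.5000) / (6) = 1.2500
  v = (-9 - (-3)·2.0000) / (6) = -0.5000

(1.2500, -0.5000)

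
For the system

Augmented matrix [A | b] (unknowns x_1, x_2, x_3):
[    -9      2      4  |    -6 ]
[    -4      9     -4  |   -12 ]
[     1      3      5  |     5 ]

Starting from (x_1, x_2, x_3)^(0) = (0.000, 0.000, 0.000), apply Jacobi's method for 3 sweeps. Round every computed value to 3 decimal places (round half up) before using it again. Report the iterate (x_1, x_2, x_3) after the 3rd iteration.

Iteration 1:
  x_1 = (-6 - (2)·0.000 - (4)·0.000) / (-9) = 0.667
  x_2 = (-12 - (-4)·0.000 - (-4)·0.000) / (9) = -1.333
  x_3 = (5 - (1)·0.000 - (3)·0.000) / (5) = 1.000
Iteration 2:
  x_1 = (-6 - (2)·-1.333 - (4)·1.000) / (-9) = 0.815
  x_2 = (-12 - (-4)·0.667 - (-4)·1.000) / (9) = -0.592
  x_3 = (5 - (1)·0.667 - (3)·-1.333) / (5) = 1.666
Iteration 3:
  x_1 = (-6 - (2)·-0.592 - (4)·1.666) / (-9) = 1.276
  x_2 = (-12 - (-4)·0.815 - (-4)·1.666) / (9) = -0.231
  x_3 = (5 - (1)·0.815 - (3)·-0.592) / (5) = 1.192

(1.276, -0.231, 1.192)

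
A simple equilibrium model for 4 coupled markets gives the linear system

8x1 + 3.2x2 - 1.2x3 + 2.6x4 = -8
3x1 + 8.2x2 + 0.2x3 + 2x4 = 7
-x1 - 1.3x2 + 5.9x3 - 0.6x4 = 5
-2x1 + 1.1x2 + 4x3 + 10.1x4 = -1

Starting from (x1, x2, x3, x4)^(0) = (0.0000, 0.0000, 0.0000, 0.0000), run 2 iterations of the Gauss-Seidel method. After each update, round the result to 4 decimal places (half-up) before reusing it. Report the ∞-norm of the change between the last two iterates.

0.2040

Iteration 1:
  x1 = (-8 - (3.2)·0.0000 - (-1.2)·0.0000 - (2.6)·0.0000) / (8) = -1.0000
  x2 = (7 - (3)·-1.0000 - (0.2)·0.0000 - (2)·0.0000) / (8.2) = 1.2195
  x3 = (5 - (-1)·-1.0000 - (-1.3)·1.2195 - (-0.6)·0.0000) / (5.9) = 0.9467
  x4 = (-1 - (-2)·-1.0000 - (1.1)·1.2195 - (4)·0.9467) / (10.1) = -0.8048
Iteration 2:
  x1 = (-8 - (3.2)·1.2195 - (-1.2)·0.9467 - (2.6)·-0.8048) / (8) = -1.0842
  x2 = (7 - (3)·-1.0842 - (0.2)·0.9467 - (2)·-0.8048) / (8.2) = 1.4235
  x3 = (5 - (-1)·-1.0842 - (-1.3)·1.4235 - (-0.6)·-0.8048) / (5.9) = 0.8955
  x4 = (-1 - (-2)·-1.0842 - (1.1)·1.4235 - (4)·0.8955) / (10.1) = -0.8234
Change: (-0.0842, 0.2040, -0.0512, -0.0186) → max |·| = 0.2040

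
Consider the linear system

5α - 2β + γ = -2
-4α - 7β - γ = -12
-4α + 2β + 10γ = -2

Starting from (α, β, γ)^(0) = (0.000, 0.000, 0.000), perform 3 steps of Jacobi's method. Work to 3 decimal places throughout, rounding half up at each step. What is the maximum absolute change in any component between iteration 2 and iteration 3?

Iteration 1:
  α = (-2 - (-2)·0.000 - (1)·0.000) / (5) = -0.400
  β = (-12 - (-4)·0.000 - (-1)·0.000) / (-7) = 1.714
  γ = (-2 - (-4)·0.000 - (2)·0.000) / (10) = -0.200
Iteration 2:
  α = (-2 - (-2)·1.714 - (1)·-0.200) / (5) = 0.326
  β = (-12 - (-4)·-0.400 - (-1)·-0.200) / (-7) = 1.971
  γ = (-2 - (-4)·-0.400 - (2)·1.714) / (10) = -0.703
Iteration 3:
  α = (-2 - (-2)·1.971 - (1)·-0.703) / (5) = 0.529
  β = (-12 - (-4)·0.326 - (-1)·-0.703) / (-7) = 1.628
  γ = (-2 - (-4)·0.326 - (2)·1.971) / (10) = -0.464
Change: (0.203, -0.343, 0.239) → max |·| = 0.343

0.343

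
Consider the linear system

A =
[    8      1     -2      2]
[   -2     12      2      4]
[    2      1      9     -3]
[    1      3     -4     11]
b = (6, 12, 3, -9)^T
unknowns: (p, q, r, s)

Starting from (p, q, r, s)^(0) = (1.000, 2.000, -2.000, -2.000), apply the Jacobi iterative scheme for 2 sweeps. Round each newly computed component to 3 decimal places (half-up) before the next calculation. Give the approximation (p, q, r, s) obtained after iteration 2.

(0.830, 1.940, -0.746, -1.738)

Iteration 1:
  p = (6 - (1)·2.000 - (-2)·-2.000 - (2)·-2.000) / (8) = 0.500
  q = (12 - (-2)·1.000 - (2)·-2.000 - (4)·-2.000) / (12) = 2.167
  r = (3 - (2)·1.000 - (1)·2.000 - (-3)·-2.000) / (9) = -0.778
  s = (-9 - (1)·1.000 - (3)·2.000 - (-4)·-2.000) / (11) = -2.182
Iteration 2:
  p = (6 - (1)·2.167 - (-2)·-0.778 - (2)·-2.182) / (8) = 0.830
  q = (12 - (-2)·0.500 - (2)·-0.778 - (4)·-2.182) / (12) = 1.940
  r = (3 - (2)·0.500 - (1)·2.167 - (-3)·-2.182) / (9) = -0.746
  s = (-9 - (1)·0.500 - (3)·2.167 - (-4)·-0.778) / (11) = -1.738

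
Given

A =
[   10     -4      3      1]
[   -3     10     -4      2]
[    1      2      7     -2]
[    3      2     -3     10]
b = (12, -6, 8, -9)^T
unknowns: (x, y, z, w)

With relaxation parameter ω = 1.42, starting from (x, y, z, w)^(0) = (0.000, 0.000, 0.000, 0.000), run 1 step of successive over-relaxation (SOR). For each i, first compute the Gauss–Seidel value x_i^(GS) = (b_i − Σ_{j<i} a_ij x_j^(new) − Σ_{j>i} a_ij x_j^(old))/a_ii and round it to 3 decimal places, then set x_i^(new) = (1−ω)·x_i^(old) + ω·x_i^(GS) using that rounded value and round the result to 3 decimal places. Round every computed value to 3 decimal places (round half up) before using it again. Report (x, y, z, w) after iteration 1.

(1.704, -0.126, 1.328, -1.403)

Iteration 1:
  x: GS value = (12 - (-4)·0.000 - (3)·0.000 - (1)·0.000) / (10) = 1.200;  x ← (1−ω)·0.000 + ω·1.200 = 1.704
  y: GS value = (-6 - (-3)·1.704 - (-4)·0.000 - (2)·0.000) / (10) = -0.089;  y ← (1−ω)·0.000 + ω·-0.089 = -0.126
  z: GS value = (8 - (1)·1.704 - (2)·-0.126 - (-2)·0.000) / (7) = 0.935;  z ← (1−ω)·0.000 + ω·0.935 = 1.328
  w: GS value = (-9 - (3)·1.704 - (2)·-0.126 - (-3)·1.328) / (10) = -0.988;  w ← (1−ω)·0.000 + ω·-0.988 = -1.403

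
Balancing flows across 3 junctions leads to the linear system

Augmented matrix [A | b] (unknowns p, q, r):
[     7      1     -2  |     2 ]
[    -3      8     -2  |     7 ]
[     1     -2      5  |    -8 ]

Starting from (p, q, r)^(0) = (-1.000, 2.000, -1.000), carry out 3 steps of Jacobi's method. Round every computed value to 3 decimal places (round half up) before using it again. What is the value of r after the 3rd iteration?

Iteration 1:
  p = (2 - (1)·2.000 - (-2)·-1.000) / (7) = -0.286
  q = (7 - (-3)·-1.000 - (-2)·-1.000) / (8) = 0.250
  r = (-8 - (1)·-1.000 - (-2)·2.000) / (5) = -0.600
Iteration 2:
  p = (2 - (1)·0.250 - (-2)·-0.600) / (7) = 0.079
  q = (7 - (-3)·-0.286 - (-2)·-0.600) / (8) = 0.618
  r = (-8 - (1)·-0.286 - (-2)·0.250) / (5) = -1.443
Iteration 3:
  p = (2 - (1)·0.618 - (-2)·-1.443) / (7) = -0.215
  q = (7 - (-3)·0.079 - (-2)·-1.443) / (8) = 0.544
  r = (-8 - (1)·0.079 - (-2)·0.618) / (5) = -1.369

-1.369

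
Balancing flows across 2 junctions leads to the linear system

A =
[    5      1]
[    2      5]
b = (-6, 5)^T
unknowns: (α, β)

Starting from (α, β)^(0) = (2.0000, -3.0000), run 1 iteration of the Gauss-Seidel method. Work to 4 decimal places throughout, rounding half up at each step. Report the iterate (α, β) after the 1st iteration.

Iteration 1:
  α = (-6 - (1)·-3.0000) / (5) = -0.6000
  β = (5 - (2)·-0.6000) / (5) = 1.2400

(-0.6000, 1.2400)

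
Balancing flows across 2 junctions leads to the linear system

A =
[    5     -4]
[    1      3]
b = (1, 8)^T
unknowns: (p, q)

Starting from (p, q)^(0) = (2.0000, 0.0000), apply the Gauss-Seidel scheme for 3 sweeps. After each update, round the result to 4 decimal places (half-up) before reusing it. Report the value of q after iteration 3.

Iteration 1:
  p = (1 - (-4)·0.0000) / (5) = 0.2000
  q = (8 - (1)·0.2000) / (3) = 2.6000
Iteration 2:
  p = (1 - (-4)·2.6000) / (5) = 2.2800
  q = (8 - (1)·2.2800) / (3) = 1.9067
Iteration 3:
  p = (1 - (-4)·1.9067) / (5) = 1.7254
  q = (8 - (1)·1.7254) / (3) = 2.0915

2.0915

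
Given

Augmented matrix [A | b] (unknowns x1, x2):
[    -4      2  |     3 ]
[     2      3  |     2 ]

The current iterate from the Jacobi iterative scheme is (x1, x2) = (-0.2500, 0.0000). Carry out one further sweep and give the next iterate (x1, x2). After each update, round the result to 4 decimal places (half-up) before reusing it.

One sweep:
  x1 = (3 - (2)·0.0000) / (-4) = -0.7500
  x2 = (2 - (2)·-0.2500) / (3) = 0.8333

(-0.7500, 0.8333)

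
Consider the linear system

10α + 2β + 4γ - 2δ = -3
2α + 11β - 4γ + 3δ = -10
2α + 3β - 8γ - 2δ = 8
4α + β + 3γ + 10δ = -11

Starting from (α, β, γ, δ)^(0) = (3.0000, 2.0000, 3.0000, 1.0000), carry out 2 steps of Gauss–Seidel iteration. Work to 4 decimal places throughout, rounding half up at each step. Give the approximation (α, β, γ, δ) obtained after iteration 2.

(0.3009, -1.5530, -1.5162, -0.6102)

Iteration 1:
  α = (-3 - (2)·2.0000 - (4)·3.0000 - (-2)·1.0000) / (10) = -1.7000
  β = (-10 - (2)·-1.7000 - (-4)·3.0000 - (3)·1.0000) / (11) = 0.2182
  γ = (8 - (2)·-1.7000 - (3)·0.2182 - (-2)·1.0000) / (-8) = -1.5932
  δ = (-11 - (4)·-1.7000 - (1)·0.2182 - (3)·-1.5932) / (10) = 0.0361
Iteration 2:
  α = (-3 - (2)·0.2182 - (4)·-1.5932 - (-2)·0.0361) / (10) = 0.3009
  β = (-10 - (2)·0.3009 - (-4)·-1.5932 - (3)·0.0361) / (11) = -1.5530
  γ = (8 - (2)·0.3009 - (3)·-1.5530 - (-2)·0.0361) / (-8) = -1.5162
  δ = (-11 - (4)·0.3009 - (1)·-1.5530 - (3)·-1.5162) / (10) = -0.6102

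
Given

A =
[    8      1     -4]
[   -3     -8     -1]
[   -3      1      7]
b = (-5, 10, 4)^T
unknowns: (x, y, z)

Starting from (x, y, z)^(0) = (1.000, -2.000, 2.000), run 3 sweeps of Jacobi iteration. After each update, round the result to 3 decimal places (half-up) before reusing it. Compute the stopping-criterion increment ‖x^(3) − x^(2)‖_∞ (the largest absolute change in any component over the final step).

0.193

Iteration 1:
  x = (-5 - (1)·-2.000 - (-4)·2.000) / (8) = 0.625
  y = (10 - (-3)·1.000 - (-1)·2.000) / (-8) = -1.875
  z = (4 - (-3)·1.000 - (1)·-2.000) / (7) = 1.286
Iteration 2:
  x = (-5 - (1)·-1.875 - (-4)·1.286) / (8) = 0.252
  y = (10 - (-3)·0.625 - (-1)·1.286) / (-8) = -1.645
  z = (4 - (-3)·0.625 - (1)·-1.875) / (7) = 1.107
Iteration 3:
  x = (-5 - (1)·-1.645 - (-4)·1.107) / (8) = 0.134
  y = (10 - (-3)·0.252 - (-1)·1.107) / (-8) = -1.483
  z = (4 - (-3)·0.252 - (1)·-1.645) / (7) = 0.914
Change: (-0.118, 0.162, -0.193) → max |·| = 0.193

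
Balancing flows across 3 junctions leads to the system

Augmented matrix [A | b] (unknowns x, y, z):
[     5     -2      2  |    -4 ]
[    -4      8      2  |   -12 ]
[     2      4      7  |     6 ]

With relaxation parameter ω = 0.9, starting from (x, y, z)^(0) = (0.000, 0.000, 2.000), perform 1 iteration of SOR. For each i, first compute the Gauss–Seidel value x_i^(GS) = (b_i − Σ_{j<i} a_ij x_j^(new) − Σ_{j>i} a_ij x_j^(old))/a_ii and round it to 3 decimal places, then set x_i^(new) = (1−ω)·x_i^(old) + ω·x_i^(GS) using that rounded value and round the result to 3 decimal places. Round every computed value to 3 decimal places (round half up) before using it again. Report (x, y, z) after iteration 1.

Iteration 1:
  x: GS value = (-4 - (-2)·0.000 - (2)·2.000) / (5) = -1.600;  x ← (1−ω)·0.000 + ω·-1.600 = -1.440
  y: GS value = (-12 - (-4)·-1.440 - (2)·2.000) / (8) = -2.720;  y ← (1−ω)·0.000 + ω·-2.720 = -2.448
  z: GS value = (6 - (2)·-1.440 - (4)·-2.448) / (7) = 2.667;  z ← (1−ω)·2.000 + ω·2.667 = 2.600

(-1.440, -2.448, 2.600)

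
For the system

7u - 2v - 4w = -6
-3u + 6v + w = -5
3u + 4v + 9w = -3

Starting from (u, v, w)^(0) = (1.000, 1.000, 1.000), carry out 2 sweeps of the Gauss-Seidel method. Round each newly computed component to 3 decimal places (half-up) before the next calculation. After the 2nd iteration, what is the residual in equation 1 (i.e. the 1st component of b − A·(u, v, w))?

1.351

Iteration 1:
  u = (-6 - (-2)·1.000 - (-4)·1.000) / (7) = 0.000
  v = (-5 - (-3)·0.000 - (1)·1.000) / (6) = -1.000
  w = (-3 - (3)·0.000 - (4)·-1.000) / (9) = 0.111
Iteration 2:
  u = (-6 - (-2)·-1.000 - (-4)·0.111) / (7) = -1.079
  v = (-5 - (-3)·-1.079 - (1)·0.111) / (6) = -1.391
  w = (-3 - (3)·-1.079 - (4)·-1.391) / (9) = 0.645
Residual b − A·x = (1.351, -0.536, -0.004)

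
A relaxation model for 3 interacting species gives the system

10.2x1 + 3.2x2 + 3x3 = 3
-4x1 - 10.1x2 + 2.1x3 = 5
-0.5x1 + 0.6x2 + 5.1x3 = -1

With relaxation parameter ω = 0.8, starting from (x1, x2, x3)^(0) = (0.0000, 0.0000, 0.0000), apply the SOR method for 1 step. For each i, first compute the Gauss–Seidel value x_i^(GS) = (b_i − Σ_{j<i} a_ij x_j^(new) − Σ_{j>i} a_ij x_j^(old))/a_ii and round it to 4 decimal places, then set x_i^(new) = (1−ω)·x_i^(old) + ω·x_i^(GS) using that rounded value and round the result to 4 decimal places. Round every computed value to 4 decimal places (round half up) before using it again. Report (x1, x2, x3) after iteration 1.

Iteration 1:
  x1: GS value = (3 - (3.2)·0.0000 - (3)·0.0000) / (10.2) = 0.2941;  x1 ← (1−ω)·0.0000 + ω·0.2941 = 0.2353
  x2: GS value = (5 - (-4)·0.2353 - (2.1)·0.0000) / (-10.1) = -0.5882;  x2 ← (1−ω)·0.0000 + ω·-0.5882 = -0.4706
  x3: GS value = (-1 - (-0.5)·0.2353 - (0.6)·-0.4706) / (5.1) = -0.1176;  x3 ← (1−ω)·0.0000 + ω·-0.1176 = -0.0941

(0.2353, -0.4706, -0.0941)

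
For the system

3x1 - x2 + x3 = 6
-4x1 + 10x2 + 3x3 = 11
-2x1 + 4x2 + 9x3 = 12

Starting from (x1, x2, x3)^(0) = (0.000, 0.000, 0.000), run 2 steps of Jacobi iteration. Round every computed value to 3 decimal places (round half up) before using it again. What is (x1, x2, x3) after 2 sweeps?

(1.922, 1.500, 1.289)

Iteration 1:
  x1 = (6 - (-1)·0.000 - (1)·0.000) / (3) = 2.000
  x2 = (11 - (-4)·0.000 - (3)·0.000) / (10) = 1.100
  x3 = (12 - (-2)·0.000 - (4)·0.000) / (9) = 1.333
Iteration 2:
  x1 = (6 - (-1)·1.100 - (1)·1.333) / (3) = 1.922
  x2 = (11 - (-4)·2.000 - (3)·1.333) / (10) = 1.500
  x3 = (12 - (-2)·2.000 - (4)·1.100) / (9) = 1.289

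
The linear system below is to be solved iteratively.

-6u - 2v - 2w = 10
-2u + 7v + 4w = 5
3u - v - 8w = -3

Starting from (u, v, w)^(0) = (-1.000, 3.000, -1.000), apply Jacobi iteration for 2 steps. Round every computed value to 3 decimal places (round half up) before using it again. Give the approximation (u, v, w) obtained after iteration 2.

Iteration 1:
  u = (10 - (-2)·3.000 - (-2)·-1.000) / (-6) = -2.333
  v = (5 - (-2)·-1.000 - (4)·-1.000) / (7) = 1.000
  w = (-3 - (3)·-1.000 - (-1)·3.000) / (-8) = -0.375
Iteration 2:
  u = (10 - (-2)·1.000 - (-2)·-0.375) / (-6) = -1.875
  v = (5 - (-2)·-2.333 - (4)·-0.375) / (7) = 0.262
  w = (-3 - (3)·-2.333 - (-1)·1.000) / (-8) = -0.625

(-1.875, 0.262, -0.625)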